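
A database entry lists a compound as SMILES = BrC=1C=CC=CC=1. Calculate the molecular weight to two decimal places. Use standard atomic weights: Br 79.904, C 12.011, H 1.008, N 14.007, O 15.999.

First, the molecular formula is C6H5Br (counting implicit H from valence).
  Br: 1 × 79.904 = 79.904
  C: 6 × 12.011 = 72.066
  H: 5 × 1.008 = 5.040
Sum: 1×79.904 + 6×12.011 + 5×1.008 = 157.010 → 157.01 g/mol.

157.01 g/mol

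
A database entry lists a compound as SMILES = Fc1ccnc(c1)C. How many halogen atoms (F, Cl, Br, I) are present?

Halogen atoms appear at heavy-atom position 1 (1×F).
Halogen count: 1.

1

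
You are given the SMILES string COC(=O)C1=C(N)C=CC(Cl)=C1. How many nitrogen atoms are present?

1

Scan the SMILES for N atoms (remember two-letter symbols like Cl and Br are single atoms).
Nitrogen count: 1.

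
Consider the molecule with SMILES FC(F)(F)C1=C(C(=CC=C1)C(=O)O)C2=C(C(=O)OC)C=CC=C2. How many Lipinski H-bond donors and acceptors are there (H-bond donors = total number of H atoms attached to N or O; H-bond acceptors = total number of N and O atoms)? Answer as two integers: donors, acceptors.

1, 4

Donors: find every N or O and count the H atoms it carries.
  atom 12 (O): bond orders sum to 2 → 0 H
  atom 13 (O): bond orders sum to 1 → 1 H
  atom 17 (O): bond orders sum to 2 → 0 H
  atom 18 (O): bond orders sum to 2 → 0 H
Lipinski HBD = 1.
Acceptors: N atoms = 0, O atoms = 4 → HBA = 4.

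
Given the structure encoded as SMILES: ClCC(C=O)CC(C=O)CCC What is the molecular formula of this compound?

C9H15ClO2

Walk through each heavy atom and fill implicit hydrogens from standard valence (C 4, N 3, O 2, S 2, halogen 1):
  atom 1: Cl (halogen, monovalent) → 0 H
  atom 2: C, bond orders sum to 2 (valence 4) → 2 H
  atom 3: C, bond orders sum to 3 (valence 4) → 1 H
  atom 4: C, bond orders sum to 3 (valence 4) → 1 H
  atom 5: O, bond orders sum to 2 (valence 2) → 0 H
  atom 6: C, bond orders sum to 2 (valence 4) → 2 H
  atom 7: C, bond orders sum to 3 (valence 4) → 1 H
  atom 8: C, bond orders sum to 3 (valence 4) → 1 H
  atom 9: O, bond orders sum to 2 (valence 2) → 0 H
  atom 10: C, bond orders sum to 2 (valence 4) → 2 H
  atom 11: C, bond orders sum to 2 (valence 4) → 2 H
  atom 12: C, bond orders sum to 1 (valence 4) → 3 H
Totals → C:9, H:15, Cl:1, O:2.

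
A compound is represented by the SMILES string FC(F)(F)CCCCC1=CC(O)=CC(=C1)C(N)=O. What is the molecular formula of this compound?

Walk through each heavy atom and fill implicit hydrogens from standard valence (C 4, N 3, O 2, S 2, halogen 1):
  atom 1: F (halogen, monovalent) → 0 H
  atom 2: C, bond orders sum to 4 (valence 4) → 0 H
  atom 3: F (halogen, monovalent) → 0 H
  atom 4: F (halogen, monovalent) → 0 H
  atom 5: C, bond orders sum to 2 (valence 4) → 2 H
  atom 6: C, bond orders sum to 2 (valence 4) → 2 H
  atom 7: C, bond orders sum to 2 (valence 4) → 2 H
  atom 8: C, bond orders sum to 2 (valence 4) → 2 H
  atom 9: C, bond orders sum to 4 (valence 4) → 0 H
  atom 10: C, bond orders sum to 3 (valence 4) → 1 H
  atom 11: C, bond orders sum to 4 (valence 4) → 0 H
  atom 12: O, bond orders sum to 1 (valence 2) → 1 H
  atom 13: C, bond orders sum to 3 (valence 4) → 1 H
  atom 14: C, bond orders sum to 4 (valence 4) → 0 H
  atom 15: C, bond orders sum to 3 (valence 4) → 1 H
  atom 16: C, bond orders sum to 4 (valence 4) → 0 H
  atom 17: N, bond orders sum to 1 (valence 3) → 2 H
  atom 18: O, bond orders sum to 2 (valence 2) → 0 H
Totals → C:12, H:14, F:3, N:1, O:2.
In Hill order: C12H14F3NO2.

C12H14F3NO2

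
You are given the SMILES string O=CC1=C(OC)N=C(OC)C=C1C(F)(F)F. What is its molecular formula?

C9H8F3NO3

Walk through each heavy atom and fill implicit hydrogens from standard valence (C 4, N 3, O 2, S 2, halogen 1):
  atom 1: O, bond orders sum to 2 (valence 2) → 0 H
  atom 2: C, bond orders sum to 3 (valence 4) → 1 H
  atom 3: C, bond orders sum to 4 (valence 4) → 0 H
  atom 4: C, bond orders sum to 4 (valence 4) → 0 H
  atom 5: O, bond orders sum to 2 (valence 2) → 0 H
  atom 6: C, bond orders sum to 1 (valence 4) → 3 H
  atom 7: N, bond orders sum to 3 (valence 3) → 0 H
  atom 8: C, bond orders sum to 4 (valence 4) → 0 H
  atom 9: O, bond orders sum to 2 (valence 2) → 0 H
  atom 10: C, bond orders sum to 1 (valence 4) → 3 H
  atom 11: C, bond orders sum to 3 (valence 4) → 1 H
  atom 12: C, bond orders sum to 4 (valence 4) → 0 H
  atom 13: C, bond orders sum to 4 (valence 4) → 0 H
  atom 14: F (halogen, monovalent) → 0 H
  atom 15: F (halogen, monovalent) → 0 H
  atom 16: F (halogen, monovalent) → 0 H
Totals → C:9, H:8, F:3, N:1, O:3.
In Hill order: C9H8F3NO3.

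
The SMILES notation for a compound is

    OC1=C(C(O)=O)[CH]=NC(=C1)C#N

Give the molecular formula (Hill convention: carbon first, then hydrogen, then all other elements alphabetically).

C7H4N2O3

Walk through each heavy atom and fill implicit hydrogens from standard valence (C 4, N 3, O 2, S 2, halogen 1):
  atom 1: O, bond orders sum to 1 (valence 2) → 1 H
  atom 2: C, bond orders sum to 4 (valence 4) → 0 H
  atom 3: C, bond orders sum to 4 (valence 4) → 0 H
  atom 4: C, bond orders sum to 4 (valence 4) → 0 H
  atom 5: O, bond orders sum to 1 (valence 2) → 1 H
  atom 6: O, bond orders sum to 2 (valence 2) → 0 H
  atom 7: C with explicit H count 1
  atom 8: N, bond orders sum to 3 (valence 3) → 0 H
  atom 9: C, bond orders sum to 4 (valence 4) → 0 H
  atom 10: C, bond orders sum to 3 (valence 4) → 1 H
  atom 11: C, bond orders sum to 4 (valence 4) → 0 H
  atom 12: N, bond orders sum to 3 (valence 3) → 0 H
Totals → C:7, H:4, N:2, O:3.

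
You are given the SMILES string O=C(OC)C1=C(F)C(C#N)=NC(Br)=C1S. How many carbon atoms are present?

Count every carbon token in the SMILES (each C, including those in ring-closure positions and inside branches).
Carbon count: 8.

8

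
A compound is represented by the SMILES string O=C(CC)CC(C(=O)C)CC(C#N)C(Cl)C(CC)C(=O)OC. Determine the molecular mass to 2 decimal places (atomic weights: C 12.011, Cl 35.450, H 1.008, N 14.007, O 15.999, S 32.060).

First, the molecular formula is C16H24ClNO4 (counting implicit H from valence).
  C: 16 × 12.011 = 192.176
  Cl: 1 × 35.450 = 35.450
  H: 24 × 1.008 = 24.192
  N: 1 × 14.007 = 14.007
  O: 4 × 15.999 = 63.996
Sum: 16×12.011 + 1×35.450 + 24×1.008 + 1×14.007 + 4×15.999 = 329.821 → 329.82 g/mol.

329.82 g/mol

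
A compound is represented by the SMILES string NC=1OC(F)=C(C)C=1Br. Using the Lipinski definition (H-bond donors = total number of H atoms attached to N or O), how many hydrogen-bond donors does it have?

2

Donors: find every N or O and count the H atoms it carries.
  atom 1 (N): bond orders sum to 1 → 2 H
  atom 3 (O): bond orders sum to 2 → 0 H
Lipinski HBD = 2.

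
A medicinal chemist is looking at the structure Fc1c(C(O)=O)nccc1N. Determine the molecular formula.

Walk through each heavy atom and fill implicit hydrogens from standard valence (C 4, N 3, O 2, S 2, halogen 1); for lowercase aromatic atoms, an aromatic c carries 1 H when it has two neighbours and 0 H with three, and aromatic n carries 0 H:
  atom 1: F (halogen, monovalent) → 0 H
  atom 2: aromatic c, 3 neighbours → 0 H
  atom 3: aromatic c, 3 neighbours → 0 H
  atom 4: C, bond orders sum to 4 (valence 4) → 0 H
  atom 5: O, bond orders sum to 1 (valence 2) → 1 H
  atom 6: O, bond orders sum to 2 (valence 2) → 0 H
  atom 7: aromatic n, 2 neighbours → 0 H
  atom 8: aromatic c, 2 neighbours → 1 H
  atom 9: aromatic c, 2 neighbours → 1 H
  atom 10: aromatic c, 3 neighbours → 0 H
  atom 11: N, bond orders sum to 1 (valence 3) → 2 H
Totals → C:6, H:5, F:1, N:2, O:2.
In Hill order: C6H5FN2O2.

C6H5FN2O2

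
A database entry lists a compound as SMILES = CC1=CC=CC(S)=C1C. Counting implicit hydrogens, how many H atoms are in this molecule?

10

Walk through each heavy atom and fill implicit hydrogens from standard valence (C 4, N 3, O 2, S 2, halogen 1):
  atom 1: C, bond orders sum to 1 (valence 4) → 3 H
  atom 2: C, bond orders sum to 4 (valence 4) → 0 H
  atom 3: C, bond orders sum to 3 (valence 4) → 1 H
  atom 4: C, bond orders sum to 3 (valence 4) → 1 H
  atom 5: C, bond orders sum to 3 (valence 4) → 1 H
  atom 6: C, bond orders sum to 4 (valence 4) → 0 H
  atom 7: S, bond orders sum to 1 (valence 2) → 1 H
  atom 8: C, bond orders sum to 4 (valence 4) → 0 H
  atom 9: C, bond orders sum to 1 (valence 4) → 3 H
Total hydrogens: 10.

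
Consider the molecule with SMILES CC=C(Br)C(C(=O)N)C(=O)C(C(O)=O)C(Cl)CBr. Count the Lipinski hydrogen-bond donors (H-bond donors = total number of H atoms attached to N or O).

3

Donors: find every N or O and count the H atoms it carries.
  atom 7 (O): bond orders sum to 2 → 0 H
  atom 8 (N): bond orders sum to 1 → 2 H
  atom 10 (O): bond orders sum to 2 → 0 H
  atom 13 (O): bond orders sum to 1 → 1 H
  atom 14 (O): bond orders sum to 2 → 0 H
Lipinski HBD = 3.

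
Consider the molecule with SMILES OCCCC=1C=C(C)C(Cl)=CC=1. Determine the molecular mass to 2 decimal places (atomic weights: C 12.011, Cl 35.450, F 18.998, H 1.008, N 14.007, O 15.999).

184.66 g/mol

First, the molecular formula is C10H13ClO (counting implicit H from valence).
  C: 10 × 12.011 = 120.110
  Cl: 1 × 35.450 = 35.450
  H: 13 × 1.008 = 13.104
  O: 1 × 15.999 = 15.999
Sum: 10×12.011 + 1×35.450 + 13×1.008 + 1×15.999 = 184.663 → 184.66 g/mol.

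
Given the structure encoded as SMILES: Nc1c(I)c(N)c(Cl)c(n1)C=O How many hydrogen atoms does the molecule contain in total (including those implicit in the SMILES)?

5

Walk through each heavy atom and fill implicit hydrogens from standard valence (C 4, N 3, O 2, S 2, halogen 1); for lowercase aromatic atoms, an aromatic c carries 1 H when it has two neighbours and 0 H with three, and aromatic n carries 0 H:
  atom 1: N, bond orders sum to 1 (valence 3) → 2 H
  atom 2: aromatic c, 3 neighbours → 0 H
  atom 3: aromatic c, 3 neighbours → 0 H
  atom 4: I (halogen, monovalent) → 0 H
  atom 5: aromatic c, 3 neighbours → 0 H
  atom 6: N, bond orders sum to 1 (valence 3) → 2 H
  atom 7: aromatic c, 3 neighbours → 0 H
  atom 8: Cl (halogen, monovalent) → 0 H
  atom 9: aromatic c, 3 neighbours → 0 H
  atom 10: aromatic n, 2 neighbours → 0 H
  atom 11: C, bond orders sum to 3 (valence 4) → 1 H
  atom 12: O, bond orders sum to 2 (valence 2) → 0 H
Total hydrogens: 5.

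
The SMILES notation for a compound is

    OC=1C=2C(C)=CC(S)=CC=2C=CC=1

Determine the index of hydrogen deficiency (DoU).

7

Degree of unsaturation = (number of rings) + (number of π bonds).
Ring closures in the SMILES: 2.
π bonds: 5 double bonds (each 1 DoU) → 5 DoU from unsaturation.
Total DoU = 2 + 5 = 7.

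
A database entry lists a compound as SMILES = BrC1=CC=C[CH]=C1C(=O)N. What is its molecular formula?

Walk through each heavy atom and fill implicit hydrogens from standard valence (C 4, N 3, O 2, S 2, halogen 1):
  atom 1: Br (halogen, monovalent) → 0 H
  atom 2: C, bond orders sum to 4 (valence 4) → 0 H
  atom 3: C, bond orders sum to 3 (valence 4) → 1 H
  atom 4: C, bond orders sum to 3 (valence 4) → 1 H
  atom 5: C, bond orders sum to 3 (valence 4) → 1 H
  atom 6: C with explicit H count 1
  atom 7: C, bond orders sum to 4 (valence 4) → 0 H
  atom 8: C, bond orders sum to 4 (valence 4) → 0 H
  atom 9: O, bond orders sum to 2 (valence 2) → 0 H
  atom 10: N, bond orders sum to 1 (valence 3) → 2 H
Totals → C:7, H:6, Br:1, N:1, O:1.
In Hill order: C7H6BrNO.

C7H6BrNO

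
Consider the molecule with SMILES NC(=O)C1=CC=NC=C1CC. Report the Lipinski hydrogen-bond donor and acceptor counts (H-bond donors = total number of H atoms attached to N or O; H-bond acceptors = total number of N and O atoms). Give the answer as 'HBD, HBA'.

2, 3

Donors: find every N or O and count the H atoms it carries.
  atom 1 (N): bond orders sum to 1 → 2 H
  atom 3 (O): bond orders sum to 2 → 0 H
  atom 7 (N): bond orders sum to 3 → 0 H
Lipinski HBD = 2.
Acceptors: N atoms = 2, O atoms = 1 → HBA = 3.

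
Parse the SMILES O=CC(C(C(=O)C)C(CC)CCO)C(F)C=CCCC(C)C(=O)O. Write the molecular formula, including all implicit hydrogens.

C18H29FO5

Walk through each heavy atom and fill implicit hydrogens from standard valence (C 4, N 3, O 2, S 2, halogen 1):
  atom 1: O, bond orders sum to 2 (valence 2) → 0 H
  atom 2: C, bond orders sum to 3 (valence 4) → 1 H
  atom 3: C, bond orders sum to 3 (valence 4) → 1 H
  atom 4: C, bond orders sum to 3 (valence 4) → 1 H
  atom 5: C, bond orders sum to 4 (valence 4) → 0 H
  atom 6: O, bond orders sum to 2 (valence 2) → 0 H
  atom 7: C, bond orders sum to 1 (valence 4) → 3 H
  atom 8: C, bond orders sum to 3 (valence 4) → 1 H
  atom 9: C, bond orders sum to 2 (valence 4) → 2 H
  atom 10: C, bond orders sum to 1 (valence 4) → 3 H
  atom 11: C, bond orders sum to 2 (valence 4) → 2 H
  atom 12: C, bond orders sum to 2 (valence 4) → 2 H
  atom 13: O, bond orders sum to 1 (valence 2) → 1 H
  atom 14: C, bond orders sum to 3 (valence 4) → 1 H
  atom 15: F (halogen, monovalent) → 0 H
  atom 16: C, bond orders sum to 3 (valence 4) → 1 H
  atom 17: C, bond orders sum to 3 (valence 4) → 1 H
  atom 18: C, bond orders sum to 2 (valence 4) → 2 H
  atom 19: C, bond orders sum to 2 (valence 4) → 2 H
  atom 20: C, bond orders sum to 3 (valence 4) → 1 H
  atom 21: C, bond orders sum to 1 (valence 4) → 3 H
  atom 22: C, bond orders sum to 4 (valence 4) → 0 H
  atom 23: O, bond orders sum to 2 (valence 2) → 0 H
  atom 24: O, bond orders sum to 1 (valence 2) → 1 H
Totals → C:18, H:29, F:1, O:5.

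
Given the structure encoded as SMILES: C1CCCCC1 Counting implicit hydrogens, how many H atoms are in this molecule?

12

Walk through each heavy atom and fill implicit hydrogens from standard valence (C 4, N 3, O 2, S 2, halogen 1):
  atom 1: C, bond orders sum to 2 (valence 4) → 2 H
  atom 2: C, bond orders sum to 2 (valence 4) → 2 H
  atom 3: C, bond orders sum to 2 (valence 4) → 2 H
  atom 4: C, bond orders sum to 2 (valence 4) → 2 H
  atom 5: C, bond orders sum to 2 (valence 4) → 2 H
  atom 6: C, bond orders sum to 2 (valence 4) → 2 H
Total hydrogens: 12.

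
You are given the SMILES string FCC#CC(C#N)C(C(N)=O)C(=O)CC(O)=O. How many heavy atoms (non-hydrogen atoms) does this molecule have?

Every atom symbol written in the SMILES (organic subset) is one heavy atom; implicit H are not written.
Heavy atoms by element → C:10, F:1, N:2, O:4.
Total: 17.

17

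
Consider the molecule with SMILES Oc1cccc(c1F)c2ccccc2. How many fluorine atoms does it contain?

Scan the SMILES for F atoms (remember two-letter symbols like Cl and Br are single atoms).
Fluorine count: 1.

1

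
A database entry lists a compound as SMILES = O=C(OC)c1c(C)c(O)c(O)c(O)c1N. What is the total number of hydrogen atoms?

Walk through each heavy atom and fill implicit hydrogens from standard valence (C 4, N 3, O 2, S 2, halogen 1); for lowercase aromatic atoms, an aromatic c carries 1 H when it has two neighbours and 0 H with three, and aromatic n carries 0 H:
  atom 1: O, bond orders sum to 2 (valence 2) → 0 H
  atom 2: C, bond orders sum to 4 (valence 4) → 0 H
  atom 3: O, bond orders sum to 2 (valence 2) → 0 H
  atom 4: C, bond orders sum to 1 (valence 4) → 3 H
  atom 5: aromatic c, 3 neighbours → 0 H
  atom 6: aromatic c, 3 neighbours → 0 H
  atom 7: C, bond orders sum to 1 (valence 4) → 3 H
  atom 8: aromatic c, 3 neighbours → 0 H
  atom 9: O, bond orders sum to 1 (valence 2) → 1 H
  atom 10: aromatic c, 3 neighbours → 0 H
  atom 11: O, bond orders sum to 1 (valence 2) → 1 H
  atom 12: aromatic c, 3 neighbours → 0 H
  atom 13: O, bond orders sum to 1 (valence 2) → 1 H
  atom 14: aromatic c, 3 neighbours → 0 H
  atom 15: N, bond orders sum to 1 (valence 3) → 2 H
Total hydrogens: 11.

11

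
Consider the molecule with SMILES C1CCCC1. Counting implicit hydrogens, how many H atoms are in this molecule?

Walk through each heavy atom and fill implicit hydrogens from standard valence (C 4, N 3, O 2, S 2, halogen 1):
  atom 1: C, bond orders sum to 2 (valence 4) → 2 H
  atom 2: C, bond orders sum to 2 (valence 4) → 2 H
  atom 3: C, bond orders sum to 2 (valence 4) → 2 H
  atom 4: C, bond orders sum to 2 (valence 4) → 2 H
  atom 5: C, bond orders sum to 2 (valence 4) → 2 H
Total hydrogens: 10.

10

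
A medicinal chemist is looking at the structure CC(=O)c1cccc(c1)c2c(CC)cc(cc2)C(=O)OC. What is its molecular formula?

C18H18O3

Walk through each heavy atom and fill implicit hydrogens from standard valence (C 4, N 3, O 2, S 2, halogen 1); for lowercase aromatic atoms, an aromatic c carries 1 H when it has two neighbours and 0 H with three, and aromatic n carries 0 H:
  atom 1: C, bond orders sum to 1 (valence 4) → 3 H
  atom 2: C, bond orders sum to 4 (valence 4) → 0 H
  atom 3: O, bond orders sum to 2 (valence 2) → 0 H
  atom 4: aromatic c, 3 neighbours → 0 H
  atom 5: aromatic c, 2 neighbours → 1 H
  atom 6: aromatic c, 2 neighbours → 1 H
  atom 7: aromatic c, 2 neighbours → 1 H
  atom 8: aromatic c, 3 neighbours → 0 H
  atom 9: aromatic c, 2 neighbours → 1 H
  atom 10: aromatic c, 3 neighbours → 0 H
  atom 11: aromatic c, 3 neighbours → 0 H
  atom 12: C, bond orders sum to 2 (valence 4) → 2 H
  atom 13: C, bond orders sum to 1 (valence 4) → 3 H
  atom 14: aromatic c, 2 neighbours → 1 H
  atom 15: aromatic c, 3 neighbours → 0 H
  atom 16: aromatic c, 2 neighbours → 1 H
  atom 17: aromatic c, 2 neighbours → 1 H
  atom 18: C, bond orders sum to 4 (valence 4) → 0 H
  atom 19: O, bond orders sum to 2 (valence 2) → 0 H
  atom 20: O, bond orders sum to 2 (valence 2) → 0 H
  atom 21: C, bond orders sum to 1 (valence 4) → 3 H
Totals → C:18, H:18, O:3.
In Hill order: C18H18O3.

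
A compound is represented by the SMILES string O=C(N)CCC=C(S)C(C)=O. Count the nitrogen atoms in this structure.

1

Scan the SMILES for N atoms (remember two-letter symbols like Cl and Br are single atoms).
Nitrogen count: 1.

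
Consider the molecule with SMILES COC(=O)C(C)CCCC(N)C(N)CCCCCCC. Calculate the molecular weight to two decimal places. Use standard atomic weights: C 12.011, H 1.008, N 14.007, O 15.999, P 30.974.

286.46 g/mol

First, the molecular formula is C16H34N2O2 (counting implicit H from valence).
  C: 16 × 12.011 = 192.176
  H: 34 × 1.008 = 34.272
  N: 2 × 14.007 = 28.014
  O: 2 × 15.999 = 31.998
Sum: 16×12.011 + 34×1.008 + 2×14.007 + 2×15.999 = 286.460 → 286.46 g/mol.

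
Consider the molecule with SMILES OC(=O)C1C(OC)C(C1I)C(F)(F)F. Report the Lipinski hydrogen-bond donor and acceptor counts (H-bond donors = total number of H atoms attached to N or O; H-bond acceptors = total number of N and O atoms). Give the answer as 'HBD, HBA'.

Donors: find every N or O and count the H atoms it carries.
  atom 1 (O): bond orders sum to 1 → 1 H
  atom 3 (O): bond orders sum to 2 → 0 H
  atom 6 (O): bond orders sum to 2 → 0 H
Lipinski HBD = 1.
Acceptors: N atoms = 0, O atoms = 3 → HBA = 3.

1, 3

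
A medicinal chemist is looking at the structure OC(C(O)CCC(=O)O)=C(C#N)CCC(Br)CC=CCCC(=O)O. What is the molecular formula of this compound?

Walk through each heavy atom and fill implicit hydrogens from standard valence (C 4, N 3, O 2, S 2, halogen 1):
  atom 1: O, bond orders sum to 1 (valence 2) → 1 H
  atom 2: C, bond orders sum to 4 (valence 4) → 0 H
  atom 3: C, bond orders sum to 3 (valence 4) → 1 H
  atom 4: O, bond orders sum to 1 (valence 2) → 1 H
  atom 5: C, bond orders sum to 2 (valence 4) → 2 H
  atom 6: C, bond orders sum to 2 (valence 4) → 2 H
  atom 7: C, bond orders sum to 4 (valence 4) → 0 H
  atom 8: O, bond orders sum to 2 (valence 2) → 0 H
  atom 9: O, bond orders sum to 1 (valence 2) → 1 H
  atom 10: C, bond orders sum to 4 (valence 4) → 0 H
  atom 11: C, bond orders sum to 4 (valence 4) → 0 H
  atom 12: N, bond orders sum to 3 (valence 3) → 0 H
  atom 13: C, bond orders sum to 2 (valence 4) → 2 H
  atom 14: C, bond orders sum to 2 (valence 4) → 2 H
  atom 15: C, bond orders sum to 3 (valence 4) → 1 H
  atom 16: Br (halogen, monovalent) → 0 H
  atom 17: C, bond orders sum to 2 (valence 4) → 2 H
  atom 18: C, bond orders sum to 3 (valence 4) → 1 H
  atom 19: C, bond orders sum to 3 (valence 4) → 1 H
  atom 20: C, bond orders sum to 2 (valence 4) → 2 H
  atom 21: C, bond orders sum to 2 (valence 4) → 2 H
  atom 22: C, bond orders sum to 4 (valence 4) → 0 H
  atom 23: O, bond orders sum to 2 (valence 2) → 0 H
  atom 24: O, bond orders sum to 1 (valence 2) → 1 H
Totals → C:16, H:22, Br:1, N:1, O:6.

C16H22BrNO6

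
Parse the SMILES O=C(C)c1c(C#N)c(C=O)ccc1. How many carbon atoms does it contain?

10

Count every carbon token in the SMILES (each C, including those in ring-closure positions and inside branches).
Carbon count: 10.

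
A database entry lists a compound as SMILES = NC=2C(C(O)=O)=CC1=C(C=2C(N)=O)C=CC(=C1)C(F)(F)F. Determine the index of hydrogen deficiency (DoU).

9

Degree of unsaturation = (number of rings) + (number of π bonds).
Ring closures in the SMILES: 2.
π bonds: 7 double bonds (each 1 DoU) → 7 DoU from unsaturation.
Total DoU = 2 + 7 = 9.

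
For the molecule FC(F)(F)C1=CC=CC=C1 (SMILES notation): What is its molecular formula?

Walk through each heavy atom and fill implicit hydrogens from standard valence (C 4, N 3, O 2, S 2, halogen 1):
  atom 1: F (halogen, monovalent) → 0 H
  atom 2: C, bond orders sum to 4 (valence 4) → 0 H
  atom 3: F (halogen, monovalent) → 0 H
  atom 4: F (halogen, monovalent) → 0 H
  atom 5: C, bond orders sum to 4 (valence 4) → 0 H
  atom 6: C, bond orders sum to 3 (valence 4) → 1 H
  atom 7: C, bond orders sum to 3 (valence 4) → 1 H
  atom 8: C, bond orders sum to 3 (valence 4) → 1 H
  atom 9: C, bond orders sum to 3 (valence 4) → 1 H
  atom 10: C, bond orders sum to 3 (valence 4) → 1 H
Totals → C:7, H:5, F:3.
In Hill order: C7H5F3.

C7H5F3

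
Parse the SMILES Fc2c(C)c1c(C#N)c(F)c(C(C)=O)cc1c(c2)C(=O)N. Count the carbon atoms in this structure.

15

Count every carbon token in the SMILES (each C, including those in ring-closure positions and inside branches).
Carbon count: 15.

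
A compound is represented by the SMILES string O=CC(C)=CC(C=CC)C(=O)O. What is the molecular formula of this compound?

C9H12O3

Walk through each heavy atom and fill implicit hydrogens from standard valence (C 4, N 3, O 2, S 2, halogen 1):
  atom 1: O, bond orders sum to 2 (valence 2) → 0 H
  atom 2: C, bond orders sum to 3 (valence 4) → 1 H
  atom 3: C, bond orders sum to 4 (valence 4) → 0 H
  atom 4: C, bond orders sum to 1 (valence 4) → 3 H
  atom 5: C, bond orders sum to 3 (valence 4) → 1 H
  atom 6: C, bond orders sum to 3 (valence 4) → 1 H
  atom 7: C, bond orders sum to 3 (valence 4) → 1 H
  atom 8: C, bond orders sum to 3 (valence 4) → 1 H
  atom 9: C, bond orders sum to 1 (valence 4) → 3 H
  atom 10: C, bond orders sum to 4 (valence 4) → 0 H
  atom 11: O, bond orders sum to 2 (valence 2) → 0 H
  atom 12: O, bond orders sum to 1 (valence 2) → 1 H
Totals → C:9, H:12, O:3.
In Hill order: C9H12O3.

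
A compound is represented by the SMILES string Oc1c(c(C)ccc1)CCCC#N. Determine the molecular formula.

C11H13NO

Walk through each heavy atom and fill implicit hydrogens from standard valence (C 4, N 3, O 2, S 2, halogen 1); for lowercase aromatic atoms, an aromatic c carries 1 H when it has two neighbours and 0 H with three, and aromatic n carries 0 H:
  atom 1: O, bond orders sum to 1 (valence 2) → 1 H
  atom 2: aromatic c, 3 neighbours → 0 H
  atom 3: aromatic c, 3 neighbours → 0 H
  atom 4: aromatic c, 3 neighbours → 0 H
  atom 5: C, bond orders sum to 1 (valence 4) → 3 H
  atom 6: aromatic c, 2 neighbours → 1 H
  atom 7: aromatic c, 2 neighbours → 1 H
  atom 8: aromatic c, 2 neighbours → 1 H
  atom 9: C, bond orders sum to 2 (valence 4) → 2 H
  atom 10: C, bond orders sum to 2 (valence 4) → 2 H
  atom 11: C, bond orders sum to 2 (valence 4) → 2 H
  atom 12: C, bond orders sum to 4 (valence 4) → 0 H
  atom 13: N, bond orders sum to 3 (valence 3) → 0 H
Totals → C:11, H:13, N:1, O:1.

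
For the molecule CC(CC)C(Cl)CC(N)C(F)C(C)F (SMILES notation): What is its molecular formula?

Walk through each heavy atom and fill implicit hydrogens from standard valence (C 4, N 3, O 2, S 2, halogen 1):
  atom 1: C, bond orders sum to 1 (valence 4) → 3 H
  atom 2: C, bond orders sum to 3 (valence 4) → 1 H
  atom 3: C, bond orders sum to 2 (valence 4) → 2 H
  atom 4: C, bond orders sum to 1 (valence 4) → 3 H
  atom 5: C, bond orders sum to 3 (valence 4) → 1 H
  atom 6: Cl (halogen, monovalent) → 0 H
  atom 7: C, bond orders sum to 2 (valence 4) → 2 H
  atom 8: C, bond orders sum to 3 (valence 4) → 1 H
  atom 9: N, bond orders sum to 1 (valence 3) → 2 H
  atom 10: C, bond orders sum to 3 (valence 4) → 1 H
  atom 11: F (halogen, monovalent) → 0 H
  atom 12: C, bond orders sum to 3 (valence 4) → 1 H
  atom 13: C, bond orders sum to 1 (valence 4) → 3 H
  atom 14: F (halogen, monovalent) → 0 H
Totals → C:10, H:20, Cl:1, F:2, N:1.

C10H20ClF2N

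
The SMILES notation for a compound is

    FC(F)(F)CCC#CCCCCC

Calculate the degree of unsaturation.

2

Molecular formula: C10H15F3.
DoU = (2C + 2 + N − H − X) / 2, where X is the halogen count and O/S are ignored.
    = (2·10 + 2 + 0 − 15 − 3) / 2 = 4 / 2 = 2.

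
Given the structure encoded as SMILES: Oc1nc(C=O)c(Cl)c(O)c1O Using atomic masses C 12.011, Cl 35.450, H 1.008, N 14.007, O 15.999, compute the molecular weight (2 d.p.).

189.55 g/mol

First, the molecular formula is C6H4ClNO4 (counting implicit H from valence).
  C: 6 × 12.011 = 72.066
  Cl: 1 × 35.450 = 35.450
  H: 4 × 1.008 = 4.032
  N: 1 × 14.007 = 14.007
  O: 4 × 15.999 = 63.996
Sum: 6×12.011 + 1×35.450 + 4×1.008 + 1×14.007 + 4×15.999 = 189.551 → 189.55 g/mol.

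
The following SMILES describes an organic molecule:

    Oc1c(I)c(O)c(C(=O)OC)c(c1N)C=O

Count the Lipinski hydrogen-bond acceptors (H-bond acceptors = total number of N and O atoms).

6

N atoms: 1; O atoms: 5.
Lipinski HBA = 1 + 5 = 6.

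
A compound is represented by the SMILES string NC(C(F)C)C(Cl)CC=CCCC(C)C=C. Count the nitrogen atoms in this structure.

Scan the SMILES for N atoms (remember two-letter symbols like Cl and Br are single atoms).
Nitrogen count: 1.

1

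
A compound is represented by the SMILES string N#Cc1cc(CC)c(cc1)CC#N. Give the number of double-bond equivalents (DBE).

Molecular formula: C11H10N2.
DoU = (2C + 2 + N − H − X) / 2, where X is the halogen count and O/S are ignored.
    = (2·11 + 2 + 2 − 10 − 0) / 2 = 16 / 2 = 8.

8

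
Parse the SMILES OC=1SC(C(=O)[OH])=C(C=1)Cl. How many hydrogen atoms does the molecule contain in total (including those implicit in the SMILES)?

Walk through each heavy atom and fill implicit hydrogens from standard valence (C 4, N 3, O 2, S 2, halogen 1):
  atom 1: O, bond orders sum to 1 (valence 2) → 1 H
  atom 2: C, bond orders sum to 4 (valence 4) → 0 H
  atom 3: S, bond orders sum to 2 (valence 2) → 0 H
  atom 4: C, bond orders sum to 4 (valence 4) → 0 H
  atom 5: C, bond orders sum to 4 (valence 4) → 0 H
  atom 6: O, bond orders sum to 2 (valence 2) → 0 H
  atom 7: O with explicit H count 1
  atom 8: C, bond orders sum to 4 (valence 4) → 0 H
  atom 9: C, bond orders sum to 3 (valence 4) → 1 H
  atom 10: Cl (halogen, monovalent) → 0 H
Total hydrogens: 3.

3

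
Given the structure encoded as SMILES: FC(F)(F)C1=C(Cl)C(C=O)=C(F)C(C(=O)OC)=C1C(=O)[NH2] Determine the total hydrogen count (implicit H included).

6

Walk through each heavy atom and fill implicit hydrogens from standard valence (C 4, N 3, O 2, S 2, halogen 1):
  atom 1: F (halogen, monovalent) → 0 H
  atom 2: C, bond orders sum to 4 (valence 4) → 0 H
  atom 3: F (halogen, monovalent) → 0 H
  atom 4: F (halogen, monovalent) → 0 H
  atom 5: C, bond orders sum to 4 (valence 4) → 0 H
  atom 6: C, bond orders sum to 4 (valence 4) → 0 H
  atom 7: Cl (halogen, monovalent) → 0 H
  atom 8: C, bond orders sum to 4 (valence 4) → 0 H
  atom 9: C, bond orders sum to 3 (valence 4) → 1 H
  atom 10: O, bond orders sum to 2 (valence 2) → 0 H
  atom 11: C, bond orders sum to 4 (valence 4) → 0 H
  atom 12: F (halogen, monovalent) → 0 H
  atom 13: C, bond orders sum to 4 (valence 4) → 0 H
  atom 14: C, bond orders sum to 4 (valence 4) → 0 H
  atom 15: O, bond orders sum to 2 (valence 2) → 0 H
  atom 16: O, bond orders sum to 2 (valence 2) → 0 H
  atom 17: C, bond orders sum to 1 (valence 4) → 3 H
  atom 18: C, bond orders sum to 4 (valence 4) → 0 H
  atom 19: C, bond orders sum to 4 (valence 4) → 0 H
  atom 20: O, bond orders sum to 2 (valence 2) → 0 H
  atom 21: N with explicit H count 2
Total hydrogens: 6.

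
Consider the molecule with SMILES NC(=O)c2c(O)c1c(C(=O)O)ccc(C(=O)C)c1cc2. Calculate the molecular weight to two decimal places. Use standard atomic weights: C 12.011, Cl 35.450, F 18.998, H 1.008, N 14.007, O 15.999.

First, the molecular formula is C14H11NO5 (counting implicit H from valence).
  C: 14 × 12.011 = 168.154
  H: 11 × 1.008 = 11.088
  N: 1 × 14.007 = 14.007
  O: 5 × 15.999 = 79.995
Sum: 14×12.011 + 11×1.008 + 1×14.007 + 5×15.999 = 273.244 → 273.24 g/mol.

273.24 g/mol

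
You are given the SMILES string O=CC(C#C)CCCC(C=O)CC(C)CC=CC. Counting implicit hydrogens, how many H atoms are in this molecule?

Walk through each heavy atom and fill implicit hydrogens from standard valence (C 4, N 3, O 2, S 2, halogen 1):
  atom 1: O, bond orders sum to 2 (valence 2) → 0 H
  atom 2: C, bond orders sum to 3 (valence 4) → 1 H
  atom 3: C, bond orders sum to 3 (valence 4) → 1 H
  atom 4: C, bond orders sum to 4 (valence 4) → 0 H
  atom 5: C, bond orders sum to 3 (valence 4) → 1 H
  atom 6: C, bond orders sum to 2 (valence 4) → 2 H
  atom 7: C, bond orders sum to 2 (valence 4) → 2 H
  atom 8: C, bond orders sum to 2 (valence 4) → 2 H
  atom 9: C, bond orders sum to 3 (valence 4) → 1 H
  atom 10: C, bond orders sum to 3 (valence 4) → 1 H
  atom 11: O, bond orders sum to 2 (valence 2) → 0 H
  atom 12: C, bond orders sum to 2 (valence 4) → 2 H
  atom 13: C, bond orders sum to 3 (valence 4) → 1 H
  atom 14: C, bond orders sum to 1 (valence 4) → 3 H
  atom 15: C, bond orders sum to 2 (valence 4) → 2 H
  atom 16: C, bond orders sum to 3 (valence 4) → 1 H
  atom 17: C, bond orders sum to 3 (valence 4) → 1 H
  atom 18: C, bond orders sum to 1 (valence 4) → 3 H
Total hydrogens: 24.

24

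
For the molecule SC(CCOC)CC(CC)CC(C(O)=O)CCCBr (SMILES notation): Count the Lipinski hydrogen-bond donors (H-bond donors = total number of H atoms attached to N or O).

Donors: find every N or O and count the H atoms it carries.
  atom 5 (O): bond orders sum to 2 → 0 H
  atom 14 (O): bond orders sum to 1 → 1 H
  atom 15 (O): bond orders sum to 2 → 0 H
Lipinski HBD = 1.

1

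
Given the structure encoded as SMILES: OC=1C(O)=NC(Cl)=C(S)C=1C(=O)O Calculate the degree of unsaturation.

5

Molecular formula: C6H4ClNO4S.
DoU = (2C + 2 + N − H − X) / 2, where X is the halogen count and O/S are ignored.
    = (2·6 + 2 + 1 − 4 − 1) / 2 = 10 / 2 = 5.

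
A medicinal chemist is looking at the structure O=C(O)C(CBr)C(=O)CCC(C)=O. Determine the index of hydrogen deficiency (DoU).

Degree of unsaturation = (number of rings) + (number of π bonds).
Ring closures in the SMILES: 0.
π bonds: 3 double bonds (each 1 DoU) → 3 DoU from unsaturation.
Total DoU = 0 + 3 = 3.

3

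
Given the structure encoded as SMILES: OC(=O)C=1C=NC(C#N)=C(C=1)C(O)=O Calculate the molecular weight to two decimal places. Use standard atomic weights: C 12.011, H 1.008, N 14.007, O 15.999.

192.13 g/mol

First, the molecular formula is C8H4N2O4 (counting implicit H from valence).
  C: 8 × 12.011 = 96.088
  H: 4 × 1.008 = 4.032
  N: 2 × 14.007 = 28.014
  O: 4 × 15.999 = 63.996
Sum: 8×12.011 + 4×1.008 + 2×14.007 + 4×15.999 = 192.130 → 192.13 g/mol.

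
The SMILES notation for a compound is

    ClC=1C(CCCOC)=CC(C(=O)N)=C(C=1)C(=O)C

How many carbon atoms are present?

Count every carbon token in the SMILES (each C, including those in ring-closure positions and inside branches).
Carbon count: 13.

13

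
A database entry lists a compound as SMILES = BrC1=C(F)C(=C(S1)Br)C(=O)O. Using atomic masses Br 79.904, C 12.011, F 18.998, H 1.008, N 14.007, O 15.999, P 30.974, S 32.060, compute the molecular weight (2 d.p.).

303.93 g/mol

First, the molecular formula is C5HBr2FO2S (counting implicit H from valence).
  Br: 2 × 79.904 = 159.808
  C: 5 × 12.011 = 60.055
  F: 1 × 18.998 = 18.998
  H: 1 × 1.008 = 1.008
  O: 2 × 15.999 = 31.998
  S: 1 × 32.060 = 32.060
Sum: 2×79.904 + 5×12.011 + 1×18.998 + 1×1.008 + 2×15.999 + 1×32.060 = 303.927 → 303.93 g/mol.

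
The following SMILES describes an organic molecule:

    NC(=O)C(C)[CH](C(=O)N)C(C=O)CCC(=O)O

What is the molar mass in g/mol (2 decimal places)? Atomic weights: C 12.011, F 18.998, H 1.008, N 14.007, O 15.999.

244.25 g/mol

First, the molecular formula is C10H16N2O5 (counting implicit H from valence).
  C: 10 × 12.011 = 120.110
  H: 16 × 1.008 = 16.128
  N: 2 × 14.007 = 28.014
  O: 5 × 15.999 = 79.995
Sum: 10×12.011 + 16×1.008 + 2×14.007 + 5×15.999 = 244.247 → 244.25 g/mol.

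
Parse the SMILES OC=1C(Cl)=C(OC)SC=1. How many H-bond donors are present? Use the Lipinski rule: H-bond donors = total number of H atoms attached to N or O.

1

Donors: find every N or O and count the H atoms it carries.
  atom 1 (O): bond orders sum to 1 → 1 H
  atom 6 (O): bond orders sum to 2 → 0 H
Lipinski HBD = 1.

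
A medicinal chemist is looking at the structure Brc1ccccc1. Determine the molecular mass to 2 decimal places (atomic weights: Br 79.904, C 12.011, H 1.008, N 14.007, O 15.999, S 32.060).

First, the molecular formula is C6H5Br (counting implicit H from valence).
  Br: 1 × 79.904 = 79.904
  C: 6 × 12.011 = 72.066
  H: 5 × 1.008 = 5.040
Sum: 1×79.904 + 6×12.011 + 5×1.008 = 157.010 → 157.01 g/mol.

157.01 g/mol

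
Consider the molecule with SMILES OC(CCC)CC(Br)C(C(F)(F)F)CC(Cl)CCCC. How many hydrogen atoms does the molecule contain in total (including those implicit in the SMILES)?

Walk through each heavy atom and fill implicit hydrogens from standard valence (C 4, N 3, O 2, S 2, halogen 1):
  atom 1: O, bond orders sum to 1 (valence 2) → 1 H
  atom 2: C, bond orders sum to 3 (valence 4) → 1 H
  atom 3: C, bond orders sum to 2 (valence 4) → 2 H
  atom 4: C, bond orders sum to 2 (valence 4) → 2 H
  atom 5: C, bond orders sum to 1 (valence 4) → 3 H
  atom 6: C, bond orders sum to 2 (valence 4) → 2 H
  atom 7: C, bond orders sum to 3 (valence 4) → 1 H
  atom 8: Br (halogen, monovalent) → 0 H
  atom 9: C, bond orders sum to 3 (valence 4) → 1 H
  atom 10: C, bond orders sum to 4 (valence 4) → 0 H
  atom 11: F (halogen, monovalent) → 0 H
  atom 12: F (halogen, monovalent) → 0 H
  atom 13: F (halogen, monovalent) → 0 H
  atom 14: C, bond orders sum to 2 (valence 4) → 2 H
  atom 15: C, bond orders sum to 3 (valence 4) → 1 H
  atom 16: Cl (halogen, monovalent) → 0 H
  atom 17: C, bond orders sum to 2 (valence 4) → 2 H
  atom 18: C, bond orders sum to 2 (valence 4) → 2 H
  atom 19: C, bond orders sum to 2 (valence 4) → 2 H
  atom 20: C, bond orders sum to 1 (valence 4) → 3 H
Total hydrogens: 25.

25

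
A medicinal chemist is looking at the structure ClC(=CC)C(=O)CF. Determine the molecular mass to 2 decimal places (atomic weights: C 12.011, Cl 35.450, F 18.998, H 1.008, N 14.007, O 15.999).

136.55 g/mol

First, the molecular formula is C5H6ClFO (counting implicit H from valence).
  C: 5 × 12.011 = 60.055
  Cl: 1 × 35.450 = 35.450
  F: 1 × 18.998 = 18.998
  H: 6 × 1.008 = 6.048
  O: 1 × 15.999 = 15.999
Sum: 5×12.011 + 1×35.450 + 1×18.998 + 6×1.008 + 1×15.999 = 136.550 → 136.55 g/mol.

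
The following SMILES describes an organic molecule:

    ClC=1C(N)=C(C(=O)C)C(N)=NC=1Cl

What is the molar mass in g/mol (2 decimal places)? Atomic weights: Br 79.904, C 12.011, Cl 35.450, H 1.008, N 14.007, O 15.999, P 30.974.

220.05 g/mol

First, the molecular formula is C7H7Cl2N3O (counting implicit H from valence).
  C: 7 × 12.011 = 84.077
  Cl: 2 × 35.450 = 70.900
  H: 7 × 1.008 = 7.056
  N: 3 × 14.007 = 42.021
  O: 1 × 15.999 = 15.999
Sum: 7×12.011 + 2×35.450 + 7×1.008 + 3×14.007 + 1×15.999 = 220.053 → 220.05 g/mol.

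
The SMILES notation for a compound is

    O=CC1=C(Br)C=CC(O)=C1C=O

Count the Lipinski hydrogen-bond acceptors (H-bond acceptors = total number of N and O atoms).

3

N atoms: 0; O atoms: 3.
Lipinski HBA = 0 + 3 = 3.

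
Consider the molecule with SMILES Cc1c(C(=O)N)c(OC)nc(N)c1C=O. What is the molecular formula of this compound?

Walk through each heavy atom and fill implicit hydrogens from standard valence (C 4, N 3, O 2, S 2, halogen 1); for lowercase aromatic atoms, an aromatic c carries 1 H when it has two neighbours and 0 H with three, and aromatic n carries 0 H:
  atom 1: C, bond orders sum to 1 (valence 4) → 3 H
  atom 2: aromatic c, 3 neighbours → 0 H
  atom 3: aromatic c, 3 neighbours → 0 H
  atom 4: C, bond orders sum to 4 (valence 4) → 0 H
  atom 5: O, bond orders sum to 2 (valence 2) → 0 H
  atom 6: N, bond orders sum to 1 (valence 3) → 2 H
  atom 7: aromatic c, 3 neighbours → 0 H
  atom 8: O, bond orders sum to 2 (valence 2) → 0 H
  atom 9: C, bond orders sum to 1 (valence 4) → 3 H
  atom 10: aromatic n, 2 neighbours → 0 H
  atom 11: aromatic c, 3 neighbours → 0 H
  atom 12: N, bond orders sum to 1 (valence 3) → 2 H
  atom 13: aromatic c, 3 neighbours → 0 H
  atom 14: C, bond orders sum to 3 (valence 4) → 1 H
  atom 15: O, bond orders sum to 2 (valence 2) → 0 H
Totals → C:9, H:11, N:3, O:3.

C9H11N3O3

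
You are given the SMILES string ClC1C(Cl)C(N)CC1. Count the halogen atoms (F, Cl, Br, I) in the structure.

Halogen atoms appear at heavy-atom positions 1, 4 (2×Cl).
Other groups present: 1 primary amine.
Halogen count: 2.

2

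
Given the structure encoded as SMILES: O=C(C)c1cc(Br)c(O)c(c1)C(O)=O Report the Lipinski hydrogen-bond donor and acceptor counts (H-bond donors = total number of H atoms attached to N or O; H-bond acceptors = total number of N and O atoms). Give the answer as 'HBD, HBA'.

Donors: find every N or O and count the H atoms it carries.
  atom 1 (O): bond orders sum to 2 → 0 H
  atom 9 (O): bond orders sum to 1 → 1 H
  atom 13 (O): bond orders sum to 1 → 1 H
  atom 14 (O): bond orders sum to 2 → 0 H
Lipinski HBD = 2.
Acceptors: N atoms = 0, O atoms = 4 → HBA = 4.

2, 4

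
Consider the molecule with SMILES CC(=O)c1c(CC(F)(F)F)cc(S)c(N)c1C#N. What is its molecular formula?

C11H9F3N2OS

Walk through each heavy atom and fill implicit hydrogens from standard valence (C 4, N 3, O 2, S 2, halogen 1); for lowercase aromatic atoms, an aromatic c carries 1 H when it has two neighbours and 0 H with three, and aromatic n carries 0 H:
  atom 1: C, bond orders sum to 1 (valence 4) → 3 H
  atom 2: C, bond orders sum to 4 (valence 4) → 0 H
  atom 3: O, bond orders sum to 2 (valence 2) → 0 H
  atom 4: aromatic c, 3 neighbours → 0 H
  atom 5: aromatic c, 3 neighbours → 0 H
  atom 6: C, bond orders sum to 2 (valence 4) → 2 H
  atom 7: C, bond orders sum to 4 (valence 4) → 0 H
  atom 8: F (halogen, monovalent) → 0 H
  atom 9: F (halogen, monovalent) → 0 H
  atom 10: F (halogen, monovalent) → 0 H
  atom 11: aromatic c, 2 neighbours → 1 H
  atom 12: aromatic c, 3 neighbours → 0 H
  atom 13: S, bond orders sum to 1 (valence 2) → 1 H
  atom 14: aromatic c, 3 neighbours → 0 H
  atom 15: N, bond orders sum to 1 (valence 3) → 2 H
  atom 16: aromatic c, 3 neighbours → 0 H
  atom 17: C, bond orders sum to 4 (valence 4) → 0 H
  atom 18: N, bond orders sum to 3 (valence 3) → 0 H
Totals → C:11, H:9, F:3, N:2, O:1, S:1.
In Hill order: C11H9F3N2OS.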